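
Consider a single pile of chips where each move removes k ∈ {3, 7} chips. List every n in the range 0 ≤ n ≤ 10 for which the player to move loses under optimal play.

Grundy values for subtraction set {3, 7}:
k:     0  1  2  3  4  5  6  7  8  9 10
g(k):  0  0  0  1  1  1  0  2  2  1  0
The P-positions (g = 0) in 0..10 are 0, 1, 2, 6, 10.

0, 1, 2, 6, 10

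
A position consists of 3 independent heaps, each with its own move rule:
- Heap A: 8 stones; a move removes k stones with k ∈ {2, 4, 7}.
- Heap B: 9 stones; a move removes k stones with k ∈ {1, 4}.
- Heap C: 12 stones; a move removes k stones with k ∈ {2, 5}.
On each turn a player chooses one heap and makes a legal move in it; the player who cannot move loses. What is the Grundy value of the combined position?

1

Build the Grundy sequence for heap A with g(k) = mex{g(k−s) : s ∈ {2, 4, 7}, s ≤ k}:
k:     0  1  2  3  4  5  6  7  8
g(k):  0  0  1  1  2  2  0  3  1
So g(8) = 1.
Grundy values for heap B (subtraction set {1, 4}):
k:     0  1  2  3  4  5  6  7  8  9
g(k):  0  1  0  1  2  0  1  0  1  2
So g(9) = 2.
For heap C, compute g(0), g(1), … with moves {2, 5}:
g(0) = mex{} = 0
g(1) = mex{} = 0
g(2) = mex{0} = 1
g(3) = mex{0} = 1
g(4) = mex{1} = 0
g(5) = mex{0,1} = 2
g(6) = mex{0} = 1
g(7) = mex{1,2} = 0
g(8) = mex{1} = 0
g(9) = mex{0} = 1
g(10) = mex{0,2} = 1
g(11) = mex{1} = 0
g(12) = mex{0,1} = 2
So g(12) = 2.
By the Sprague-Grundy theorem, the Grundy value of a sum of independent games is the XOR of the component values.
Combined value = 1 XOR 2 XOR 2 = 1.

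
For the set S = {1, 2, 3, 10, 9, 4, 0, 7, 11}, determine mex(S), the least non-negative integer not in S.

The values 0, 1, 2, 3, 4 are all present; 5 is the first non-negative integer missing from the set.

5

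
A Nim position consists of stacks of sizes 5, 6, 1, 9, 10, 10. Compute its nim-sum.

11

Write each in binary and XOR column by column:
  0101  (5)
  0110  (6)
  0001  (1)
  1001  (9)
  1010  (10)
  1010  (10)
  ----
  1011  (11)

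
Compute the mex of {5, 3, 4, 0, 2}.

1

0 is in the set but 1 is not, so the mex is 1.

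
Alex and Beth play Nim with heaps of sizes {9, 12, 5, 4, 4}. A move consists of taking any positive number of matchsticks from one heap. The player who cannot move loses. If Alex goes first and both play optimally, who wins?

Compute the nim-sum pairwise:
9 XOR 12 = 5
5 XOR 5 = 0
0 XOR 4 = 4
4 XOR 4 = 0
The nim-sum is 0, so this is a P-position: the player to move is in a losing position under optimal play; Alex is about to move from it and so loses — Beth wins.

Beth wins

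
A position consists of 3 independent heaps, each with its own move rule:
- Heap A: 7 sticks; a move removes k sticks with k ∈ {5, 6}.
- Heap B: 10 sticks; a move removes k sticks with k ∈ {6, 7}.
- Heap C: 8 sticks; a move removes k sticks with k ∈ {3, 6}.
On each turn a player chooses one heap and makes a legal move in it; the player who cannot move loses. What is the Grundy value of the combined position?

For heap A, compute g(0), g(1), … with moves {5, 6}:
k:     0  1  2  3  4  5  6  7
g(k):  0  0  0  0  0  1  1  1
So g(7) = 1.
Grundy values for heap B (subtraction set {6, 7}):
k:     0  1  2  3  4  5  6  7  8  9 10
g(k):  0  0  0  0  0  0  1  1  1  1  1
So g(10) = 1.
Grundy values for heap C (subtraction set {3, 6}):
k:     0  1  2  3  4  5  6  7  8
g(k):  0  0  0  1  1  1  2  2  2
So g(8) = 2.
The value of a disjunctive sum is the nim-sum of the parts.
Combined value = 1 XOR 1 XOR 2 = 2.

2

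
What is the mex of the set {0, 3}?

1

0 is in the set but 1 is not, so the mex is 1.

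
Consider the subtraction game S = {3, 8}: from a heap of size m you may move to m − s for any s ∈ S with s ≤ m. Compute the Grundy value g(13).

0

Compute g(0), g(1), … for moves {3, 8}:
k:     0  1  2  3  4  5  6  7  8  9 10 11 12 13
g(k):  0  0  0  1  1  1  0  0  2  1  1  0  0  0
So g(13) = 0.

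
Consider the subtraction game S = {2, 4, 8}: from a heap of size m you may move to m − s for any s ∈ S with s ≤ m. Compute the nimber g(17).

Grundy values for subtraction set {2, 4, 8}:
k:     0  1  2  3  4  5  6  7  8  9 10 11 12 13 14 15 16 17
g(k):  0  0  1  1  2  2  0  0  1  1  2  2  0  0  1  1  2  2
So g(17) = 2.

2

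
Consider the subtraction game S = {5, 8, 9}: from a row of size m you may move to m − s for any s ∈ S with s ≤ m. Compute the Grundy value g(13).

2

Build the Grundy sequence with g(k) = mex{g(k−s) : s ∈ {5, 8, 9}, s ≤ k}:
k:     0  1  2  3  4  5  6  7  8  9 10 11 12 13
g(k):  0  0  0  0  0  1  1  1  1  1  2  2  2  2
So g(13) = 2.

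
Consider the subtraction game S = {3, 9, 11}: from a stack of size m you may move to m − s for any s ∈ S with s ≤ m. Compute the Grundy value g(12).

Grundy values for subtraction set {3, 9, 11}:
k:     0  1  2  3  4  5  6  7  8  9 10 11 12
g(k):  0  0  0  1  1  1  0  0  0  1  1  1  2
So g(12) = 2.

2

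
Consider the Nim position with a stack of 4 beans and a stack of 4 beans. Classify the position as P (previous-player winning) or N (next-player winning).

Nim-sum: 4 ^ 4 = 0.
The nim-sum is 0, so this is a P-position: the player to move is in a losing position under optimal play.

P-position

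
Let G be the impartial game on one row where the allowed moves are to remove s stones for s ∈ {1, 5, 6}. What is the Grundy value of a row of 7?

3

Build the Grundy sequence with g(k) = mex{g(k−s) : s ∈ {1, 5, 6}, s ≤ k}:
g(0) = mex{} = 0
g(1) = mex{0} = 1
g(2) = mex{1} = 0
g(3) = mex{0} = 1
g(4) = mex{1} = 0
g(5) = mex{0} = 1
g(6) = mex{0,1} = 2
g(7) = mex{0,1,2} = 3
So g(7) = 3.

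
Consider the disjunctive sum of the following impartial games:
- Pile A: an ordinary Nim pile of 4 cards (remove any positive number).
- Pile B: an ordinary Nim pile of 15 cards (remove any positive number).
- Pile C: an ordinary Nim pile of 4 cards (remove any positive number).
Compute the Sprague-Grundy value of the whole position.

15

Pile A is a plain Nim pile of size 4, so its Grundy value is 4.
Pile B is a plain Nim pile of size 15, so its Grundy value is 15.
Pile C is a plain Nim pile of size 4, so its Grundy value is 4.
The value of a disjunctive sum is the nim-sum of the parts.
Combined value = 4 ⊕ 15 ⊕ 4 = 15.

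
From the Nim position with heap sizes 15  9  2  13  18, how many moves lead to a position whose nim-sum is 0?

1

Nim-sum: 15 ⊕ 9 ⊕ 2 ⊕ 13 ⊕ 18 = 27.
The overall nim-sum is X = 27. A heap of size p has a winning move iff p XOR X < p (reduce it to p XOR X).
  15: 15 XOR 27 = 20 ≥ 15 — no move.
  9: 9 XOR 27 = 18 ≥ 9 — no move.
  2: 2 XOR 27 = 25 ≥ 2 — no move.
  13: 13 XOR 27 = 22 ≥ 13 — no move.
  18: 18 XOR 27 = 9 < 18 — winning move (to 9).
That gives 1 winning move.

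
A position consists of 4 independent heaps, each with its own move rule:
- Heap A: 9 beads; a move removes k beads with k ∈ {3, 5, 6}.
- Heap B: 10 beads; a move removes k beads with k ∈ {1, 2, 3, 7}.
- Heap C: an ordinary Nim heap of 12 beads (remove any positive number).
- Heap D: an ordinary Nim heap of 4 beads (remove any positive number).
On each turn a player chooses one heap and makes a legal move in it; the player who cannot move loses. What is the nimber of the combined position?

10

For heap A, compute g(0), g(1), … with moves {3, 5, 6}:
g(0) = mex{} = 0
g(1) = mex{} = 0
g(2) = mex{} = 0
g(3) = mex{0} = 1
g(4) = mex{0} = 1
g(5) = mex{0} = 1
g(6) = mex{0,1} = 2
g(7) = mex{0,1} = 2
g(8) = mex{0,1} = 2
g(9) = mex{1,2} = 0
So g(9) = 0.
Grundy values for heap B (subtraction set {1, 2, 3, 7}):
g(0) = mex{} = 0
g(1) = mex{0} = 1
g(2) = mex{0,1} = 2
g(3) = mex{0,1,2} = 3
g(4) = mex{1,2,3} = 0
g(5) = mex{0,2,3} = 1
g(6) = mex{0,1,3} = 2
g(7) = mex{0,1,2} = 3
g(8) = mex{1,2,3} = 0
g(9) = mex{0,2,3} = 1
g(10) = mex{0,1,3} = 2
So g(10) = 2.
Heap C is a plain Nim heap of size 12, so its Grundy value is 12.
Heap D is a plain Nim heap of size 4, so its Grundy value is 4.
The value of a disjunctive sum is the nim-sum of the parts.
Combined value = 0 ⊕ 2 ⊕ 12 ⊕ 4 = 10.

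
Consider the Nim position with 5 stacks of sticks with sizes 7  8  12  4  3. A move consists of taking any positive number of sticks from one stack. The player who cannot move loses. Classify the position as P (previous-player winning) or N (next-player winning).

N-position

Compute the nim-sum pairwise:
7 ⊕ 8 = 15
15 ⊕ 12 = 3
3 ⊕ 4 = 7
7 ⊕ 3 = 4
The nim-sum is 4 ≠ 0, so this is an N-position: the player to move can win.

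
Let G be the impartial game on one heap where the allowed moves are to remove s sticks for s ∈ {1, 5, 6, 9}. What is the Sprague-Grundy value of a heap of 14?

Build the Grundy sequence with g(k) = mex{g(k−s) : s ∈ {1, 5, 6, 9}, s ≤ k}:
g(0) = mex{} = 0
g(1) = mex{0} = 1
g(2) = mex{1} = 0
g(3) = mex{0} = 1
g(4) = mex{1} = 0
g(5) = mex{0} = 1
g(6) = mex{0,1} = 2
g(7) = mex{0,1,2} = 3
g(8) = mex{0,1,3} = 2
g(9) = mex{0,1,2} = 3
g(10) = mex{0,1,3} = 2
g(11) = mex{0,1,2} = 3
g(12) = mex{1,2,3} = 0
g(13) = mex{0,2,3} = 1
g(14) = mex{1,2,3} = 0
So g(14) = 0.

0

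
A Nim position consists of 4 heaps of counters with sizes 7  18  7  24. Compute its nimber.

Write each in binary and XOR column by column:
  00111  (7)
  10010  (18)
  00111  (7)
  11000  (24)
  -----
  01010  (10)

10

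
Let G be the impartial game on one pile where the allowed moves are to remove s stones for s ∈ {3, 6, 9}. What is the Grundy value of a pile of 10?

Build the Grundy sequence with g(k) = mex{g(k−s) : s ∈ {3, 6, 9}, s ≤ k}:
g(0) = mex{} = 0
g(1) = mex{} = 0
g(2) = mex{} = 0
g(3) = mex{0} = 1
g(4) = mex{0} = 1
g(5) = mex{0} = 1
g(6) = mex{0,1} = 2
g(7) = mex{0,1} = 2
g(8) = mex{0,1} = 2
g(9) = mex{0,1,2} = 3
g(10) = mex{0,1,2} = 3
So g(10) = 3.

3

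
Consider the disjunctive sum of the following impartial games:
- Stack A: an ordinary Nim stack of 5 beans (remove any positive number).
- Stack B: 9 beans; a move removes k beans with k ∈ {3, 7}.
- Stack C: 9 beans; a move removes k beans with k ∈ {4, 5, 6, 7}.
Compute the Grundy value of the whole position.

6

Stack A is a plain Nim stack of size 5, so its Grundy value is 5.
For stack B, compute g(0), g(1), … with moves {3, 7}:
k:     0  1  2  3  4  5  6  7  8  9
g(k):  0  0  0  1  1  1  0  2  2  1
So g(9) = 1.
For stack C, compute g(0), g(1), … with moves {4, 5, 6, 7}:
k:     0  1  2  3  4  5  6  7  8  9
g(k):  0  0  0  0  1  1  1  1  2  2
So g(9) = 2.
By the Sprague-Grundy theorem, the Grundy value of a sum of independent games is the XOR of the component values.
Combined value = 5 ⊕ 1 ⊕ 2 = 6.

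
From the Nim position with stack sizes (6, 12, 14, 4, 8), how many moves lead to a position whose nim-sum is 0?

Nim-sum: 6 ^ 12 ^ 14 ^ 4 ^ 8 = 8.
The overall nim-sum is X = 8. A stack of size p has a winning move iff p XOR X < p (reduce it to p XOR X).
  6: 6 XOR 8 = 14 ≥ 6 — no move.
  12: 12 XOR 8 = 4 < 12 — winning move (to 4).
  14: 14 XOR 8 = 6 < 14 — winning move (to 6).
  4: 4 XOR 8 = 12 ≥ 4 — no move.
  8: 8 XOR 8 = 0 < 8 — winning move (to 0).
That gives 3 winning moves.

3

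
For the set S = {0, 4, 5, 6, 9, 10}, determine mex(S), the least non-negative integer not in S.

1

0 is in the set but 1 is not, so the mex is 1.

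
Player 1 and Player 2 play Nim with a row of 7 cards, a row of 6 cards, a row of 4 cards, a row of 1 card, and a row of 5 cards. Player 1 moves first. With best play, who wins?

Compute the nim-sum pairwise:
7 ^ 6 = 1
1 ^ 4 = 5
5 ^ 1 = 4
4 ^ 5 = 1
The nim-sum is 1 ≠ 0, so this is an N-position: the player to move can win; Player 1 has a winning move.

Player 1 wins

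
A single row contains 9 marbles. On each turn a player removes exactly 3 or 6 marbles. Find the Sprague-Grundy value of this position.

Build the Grundy sequence with g(k) = mex{g(k−s) : s ∈ {3, 6}, s ≤ k}:
k:     0  1  2  3  4  5  6  7  8  9
g(k):  0  0  0  1  1  1  2  2  2  0
So g(9) = 0.

0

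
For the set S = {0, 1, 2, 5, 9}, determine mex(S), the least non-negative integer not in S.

The values 0, 1, 2 are all present; 3 is the first non-negative integer missing from the set.

3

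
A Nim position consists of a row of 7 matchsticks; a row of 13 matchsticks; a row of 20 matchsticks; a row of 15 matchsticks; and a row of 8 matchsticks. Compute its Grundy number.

25

Nim-sum: 7 ⊕ 13 ⊕ 20 ⊕ 15 ⊕ 8 = 25.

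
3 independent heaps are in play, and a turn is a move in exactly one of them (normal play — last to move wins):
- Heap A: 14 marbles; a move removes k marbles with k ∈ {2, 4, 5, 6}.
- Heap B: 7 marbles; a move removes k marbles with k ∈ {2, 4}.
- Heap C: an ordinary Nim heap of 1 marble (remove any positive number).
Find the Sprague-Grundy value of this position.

2

Build the Grundy sequence for heap A with g(k) = mex{g(k−s) : s ∈ {2, 4, 5, 6}, s ≤ k}:
k:     0  1  2  3  4  5  6  7  8  9 10 11 12 13 14
g(k):  0  0  1  1  2  2  3  3  0  0  1  1  2  2  3
So g(14) = 3.
Build the Grundy sequence for heap B with g(k) = mex{g(k−s) : s ∈ {2, 4}, s ≤ k}:
g(0) = mex{} = 0
g(1) = mex{} = 0
g(2) = mex{0} = 1
g(3) = mex{0} = 1
g(4) = mex{0,1} = 2
g(5) = mex{0,1} = 2
g(6) = mex{1,2} = 0
g(7) = mex{1,2} = 0
So g(7) = 0.
Heap C is a plain Nim heap of size 1, so its Grundy value is 1.
The value of a disjunctive sum is the nim-sum of the parts.
Combined value = 3 ⊕ 0 ⊕ 1 = 2.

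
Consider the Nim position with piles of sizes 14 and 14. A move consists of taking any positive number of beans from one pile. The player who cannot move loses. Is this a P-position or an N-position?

Compute the nim-sum pairwise:
14 ^ 14 = 0
The nim-sum is 0, so this is a P-position: the player to move is in a losing position under optimal play.

P-position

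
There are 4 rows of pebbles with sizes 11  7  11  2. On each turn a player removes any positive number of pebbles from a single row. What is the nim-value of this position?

5

Compute the nim-sum pairwise:
11 ⊕ 7 = 12
12 ⊕ 11 = 7
7 ⊕ 2 = 5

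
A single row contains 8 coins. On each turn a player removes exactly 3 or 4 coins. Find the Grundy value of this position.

0

Compute g(0), g(1), … for moves {3, 4}:
g(0) = mex{} = 0
g(1) = mex{} = 0
g(2) = mex{} = 0
g(3) = mex{0} = 1
g(4) = mex{0} = 1
g(5) = mex{0} = 1
g(6) = mex{0,1} = 2
g(7) = mex{1} = 0
g(8) = mex{1} = 0
So g(8) = 0.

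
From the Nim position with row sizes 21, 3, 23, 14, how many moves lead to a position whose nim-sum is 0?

1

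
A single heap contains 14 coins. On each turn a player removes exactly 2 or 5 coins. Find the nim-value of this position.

0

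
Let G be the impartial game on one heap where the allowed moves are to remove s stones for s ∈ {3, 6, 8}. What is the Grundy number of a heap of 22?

Build the Grundy sequence with g(k) = mex{g(k−s) : s ∈ {3, 6, 8}, s ≤ k}:
k:     0  1  2  3  4  5  6  7  8  9 10 11 12 13 14 15 16 17 18 19 20 21 22
g(k):  0  0  0  1  1  1  2  2  2  3  3  0  0  0  1  1  1  2  2  2  3  3  0
So g(22) = 0.

0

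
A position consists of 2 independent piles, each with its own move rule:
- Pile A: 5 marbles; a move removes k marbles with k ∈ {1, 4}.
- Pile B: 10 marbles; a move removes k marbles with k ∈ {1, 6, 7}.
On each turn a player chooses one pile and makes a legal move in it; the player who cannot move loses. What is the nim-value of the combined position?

Build the Grundy sequence for pile A with g(k) = mex{g(k−s) : s ∈ {1, 4}, s ≤ k}:
k:     0  1  2  3  4  5
g(k):  0  1  0  1  2  0
So g(5) = 0.
Build the Grundy sequence for pile B with g(k) = mex{g(k−s) : s ∈ {1, 6, 7}, s ≤ k}:
g(0) = mex{} = 0
g(1) = mex{0} = 1
g(2) = mex{1} = 0
g(3) = mex{0} = 1
g(4) = mex{1} = 0
g(5) = mex{0} = 1
g(6) = mex{0,1} = 2
g(7) = mex{0,1,2} = 3
g(8) = mex{0,1,3} = 2
g(9) = mex{0,1,2} = 3
g(10) = mex{0,1,3} = 2
So g(10) = 2.
By the Sprague-Grundy theorem, the Grundy value of a sum of independent games is the XOR of the component values.
Combined value = 0 ⊕ 2 = 2.

2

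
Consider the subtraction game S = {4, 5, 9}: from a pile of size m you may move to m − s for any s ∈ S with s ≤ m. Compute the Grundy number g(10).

2

Grundy values for subtraction set {4, 5, 9}:
k:     0  1  2  3  4  5  6  7  8  9 10
g(k):  0  0  0  0  1  1  1  1  2  2  2
So g(10) = 2.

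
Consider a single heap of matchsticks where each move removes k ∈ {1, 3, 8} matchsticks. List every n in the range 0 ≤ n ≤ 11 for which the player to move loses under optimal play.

0, 2, 4, 6, 11

Compute g(0), g(1), … for moves {1, 3, 8}:
k:     0  1  2  3  4  5  6  7  8  9 10 11
g(k):  0  1  0  1  0  1  0  1  2  3  2  0
The P-positions (g = 0) in 0..11 are 0, 2, 4, 6, 11.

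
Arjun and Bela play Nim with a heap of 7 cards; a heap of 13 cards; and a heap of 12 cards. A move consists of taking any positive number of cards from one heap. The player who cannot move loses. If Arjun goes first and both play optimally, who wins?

Nim-sum: 7 XOR 13 XOR 12 = 6.
The nim-sum is 6 ≠ 0, so this is an N-position: the player to move can win; Arjun has a winning move.

Arjun wins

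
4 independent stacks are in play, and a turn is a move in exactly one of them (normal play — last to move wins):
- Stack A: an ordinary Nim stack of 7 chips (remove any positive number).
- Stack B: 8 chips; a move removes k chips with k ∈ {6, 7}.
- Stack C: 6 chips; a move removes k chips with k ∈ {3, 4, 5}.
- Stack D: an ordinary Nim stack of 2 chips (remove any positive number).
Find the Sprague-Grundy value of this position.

6

Stack A is a plain Nim stack of size 7, so its Grundy value is 7.
Grundy values for stack B (subtraction set {6, 7}):
k:     0  1  2  3  4  5  6  7  8
g(k):  0  0  0  0  0  0  1  1  1
So g(8) = 1.
For stack C, compute g(0), g(1), … with moves {3, 4, 5}:
g(0) = mex{} = 0
g(1) = mex{} = 0
g(2) = mex{} = 0
g(3) = mex{0} = 1
g(4) = mex{0} = 1
g(5) = mex{0} = 1
g(6) = mex{0,1} = 2
So g(6) = 2.
Stack D is a plain Nim stack of size 2, so its Grundy value is 2.
By the Sprague-Grundy theorem, the Grundy value of a sum of independent games is the XOR of the component values.
Combined value = 7 ⊕ 1 ⊕ 2 ⊕ 2 = 6.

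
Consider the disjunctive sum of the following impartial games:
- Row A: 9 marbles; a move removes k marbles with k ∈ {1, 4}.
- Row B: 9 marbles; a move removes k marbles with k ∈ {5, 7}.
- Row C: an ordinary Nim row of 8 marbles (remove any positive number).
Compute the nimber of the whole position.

Build the Grundy sequence for row A with g(k) = mex{g(k−s) : s ∈ {1, 4}, s ≤ k}:
g(0) = mex{} = 0
g(1) = mex{0} = 1
g(2) = mex{1} = 0
g(3) = mex{0} = 1
g(4) = mex{0,1} = 2
g(5) = mex{1,2} = 0
g(6) = mex{0} = 1
g(7) = mex{1} = 0
g(8) = mex{0,2} = 1
g(9) = mex{0,1} = 2
So g(9) = 2.
For row B, compute g(0), g(1), … with moves {5, 7}:
g(0) = mex{} = 0
g(1) = mex{} = 0
g(2) = mex{} = 0
g(3) = mex{} = 0
g(4) = mex{} = 0
g(5) = mex{0} = 1
g(6) = mex{0} = 1
g(7) = mex{0} = 1
g(8) = mex{0} = 1
g(9) = mex{0} = 1
So g(9) = 1.
Row C is a plain Nim row of size 8, so its Grundy value is 8.
By the Sprague-Grundy theorem, the Grundy value of a sum of independent games is the XOR of the component values.
Combined value = 2 XOR 1 XOR 8 = 11.

11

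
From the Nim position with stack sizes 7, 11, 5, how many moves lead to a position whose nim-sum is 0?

In binary:
  0111  (7)
  1011  (11)
  0101  (5)
  ----
  1001  (9)
The overall nim-sum is X = 9. A stack of size p has a winning move iff p XOR X < p (reduce it to p XOR X).
  7: 7 XOR 9 = 14 ≥ 7 — no move.
  11: 11 XOR 9 = 2 < 11 — winning move (to 2).
  5: 5 XOR 9 = 12 ≥ 5 — no move.
That gives 1 winning move.

1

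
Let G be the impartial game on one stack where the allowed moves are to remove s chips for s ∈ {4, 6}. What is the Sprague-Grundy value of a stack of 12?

0

Build the Grundy sequence with g(k) = mex{g(k−s) : s ∈ {4, 6}, s ≤ k}:
g(0) = mex{} = 0
g(1) = mex{} = 0
g(2) = mex{} = 0
g(3) = mex{} = 0
g(4) = mex{0} = 1
g(5) = mex{0} = 1
g(6) = mex{0} = 1
g(7) = mex{0} = 1
g(8) = mex{0,1} = 2
g(9) = mex{0,1} = 2
g(10) = mex{1} = 0
g(11) = mex{1} = 0
g(12) = mex{1,2} = 0
So g(12) = 0.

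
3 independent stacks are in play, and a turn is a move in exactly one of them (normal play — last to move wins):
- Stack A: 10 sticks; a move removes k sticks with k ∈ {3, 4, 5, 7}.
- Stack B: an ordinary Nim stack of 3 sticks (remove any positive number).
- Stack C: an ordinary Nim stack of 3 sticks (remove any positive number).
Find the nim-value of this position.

For stack A, compute g(0), g(1), … with moves {3, 4, 5, 7}:
g(0) = mex{} = 0
g(1) = mex{} = 0
g(2) = mex{} = 0
g(3) = mex{0} = 1
g(4) = mex{0} = 1
g(5) = mex{0} = 1
g(6) = mex{0,1} = 2
g(7) = mex{0,1} = 2
g(8) = mex{0,1} = 2
g(9) = mex{0,1,2} = 3
g(10) = mex{1,2} = 0
So g(10) = 0.
Stack B is a plain Nim stack of size 3, so its Grundy value is 3.
Stack C is a plain Nim stack of size 3, so its Grundy value is 3.
The value of a disjunctive sum is the nim-sum of the parts.
Combined value = 0 XOR 3 XOR 3 = 0.

0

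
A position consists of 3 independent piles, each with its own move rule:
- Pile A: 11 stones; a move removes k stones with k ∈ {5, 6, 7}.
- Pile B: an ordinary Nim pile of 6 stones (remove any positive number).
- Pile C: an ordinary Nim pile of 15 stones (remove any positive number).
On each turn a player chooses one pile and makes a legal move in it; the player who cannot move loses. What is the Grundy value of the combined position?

11

For pile A, compute g(0), g(1), … with moves {5, 6, 7}:
k:     0  1  2  3  4  5  6  7  8  9 10 11
g(k):  0  0  0  0  0  1  1  1  1  1  2  2
So g(11) = 2.
Pile B is a plain Nim pile of size 6, so its Grundy value is 6.
Pile C is a plain Nim pile of size 15, so its Grundy value is 15.
The value of a disjunctive sum is the nim-sum of the parts.
Combined value = 2 ⊕ 6 ⊕ 15 = 11.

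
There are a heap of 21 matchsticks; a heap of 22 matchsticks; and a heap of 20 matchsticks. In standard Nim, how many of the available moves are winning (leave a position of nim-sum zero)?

3

Compute the nim-sum pairwise:
21 ^ 22 = 3
3 ^ 20 = 23
The overall nim-sum is X = 23. A heap of size p has a winning move iff p XOR X < p (reduce it to p XOR X).
  21: 21 XOR 23 = 2 < 21 — winning move (to 2).
  22: 22 XOR 23 = 1 < 22 — winning move (to 1).
  20: 20 XOR 23 = 3 < 20 — winning move (to 3).
That gives 3 winning moves.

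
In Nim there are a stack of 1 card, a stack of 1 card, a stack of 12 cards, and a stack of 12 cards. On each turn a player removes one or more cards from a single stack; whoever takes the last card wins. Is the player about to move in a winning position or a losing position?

Nim-sum: 1 ⊕ 1 ⊕ 12 ⊕ 12 = 0.
The nim-sum is 0, so this is a P-position: the player to move is in a losing position under optimal play.

Losing position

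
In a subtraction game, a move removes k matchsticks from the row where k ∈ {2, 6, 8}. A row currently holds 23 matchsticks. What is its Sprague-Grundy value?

2

Compute g(0), g(1), … for moves {2, 6, 8}:
k:     0  1  2  3  4  5  6  7  8  9 10 11 12 13 14 15 16 17 18 19 20 21 22 23
g(k):  0  0  1  1  0  0  1  1  2  2  3  3  2  2  0  0  1  1  0  0  1  1  2  2
So g(23) = 2.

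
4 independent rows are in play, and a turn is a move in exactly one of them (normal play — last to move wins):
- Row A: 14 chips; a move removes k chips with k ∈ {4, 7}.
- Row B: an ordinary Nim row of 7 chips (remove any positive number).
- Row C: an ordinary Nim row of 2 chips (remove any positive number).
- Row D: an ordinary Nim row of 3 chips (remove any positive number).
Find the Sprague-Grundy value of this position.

Build the Grundy sequence for row A with g(k) = mex{g(k−s) : s ∈ {4, 7}, s ≤ k}:
g(0) = mex{} = 0
g(1) = mex{} = 0
g(2) = mex{} = 0
g(3) = mex{} = 0
g(4) = mex{0} = 1
g(5) = mex{0} = 1
g(6) = mex{0} = 1
g(7) = mex{0} = 1
g(8) = mex{0,1} = 2
g(9) = mex{0,1} = 2
g(10) = mex{0,1} = 2
g(11) = mex{1} = 0
g(12) = mex{1,2} = 0
g(13) = mex{1,2} = 0
g(14) = mex{1,2} = 0
So g(14) = 0.
Row B is a plain Nim row of size 7, so its Grundy value is 7.
Row C is a plain Nim row of size 2, so its Grundy value is 2.
Row D is a plain Nim row of size 3, so its Grundy value is 3.
The value of a disjunctive sum is the nim-sum of the parts.
Combined value = 0 XOR 7 XOR 2 XOR 3 = 6.

6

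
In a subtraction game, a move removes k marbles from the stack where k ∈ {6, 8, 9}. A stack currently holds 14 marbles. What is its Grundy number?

2

Compute g(0), g(1), … for moves {6, 8, 9}:
g(0) = mex{} = 0
g(1) = mex{} = 0
g(2) = mex{} = 0
g(3) = mex{} = 0
g(4) = mex{} = 0
g(5) = mex{} = 0
g(6) = mex{0} = 1
g(7) = mex{0} = 1
g(8) = mex{0} = 1
g(9) = mex{0} = 1
g(10) = mex{0} = 1
g(11) = mex{0} = 1
g(12) = mex{0,1} = 2
g(13) = mex{0,1} = 2
g(14) = mex{0,1} = 2
So g(14) = 2.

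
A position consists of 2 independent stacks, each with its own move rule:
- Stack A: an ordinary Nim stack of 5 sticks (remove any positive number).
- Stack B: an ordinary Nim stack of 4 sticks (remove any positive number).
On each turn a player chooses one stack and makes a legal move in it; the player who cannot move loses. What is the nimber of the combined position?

Stack A is a plain Nim stack of size 5, so its Grundy value is 5.
Stack B is a plain Nim stack of size 4, so its Grundy value is 4.
By the Sprague-Grundy theorem, the Grundy value of a sum of independent games is the XOR of the component values.
Combined value = 5 XOR 4 = 1.

1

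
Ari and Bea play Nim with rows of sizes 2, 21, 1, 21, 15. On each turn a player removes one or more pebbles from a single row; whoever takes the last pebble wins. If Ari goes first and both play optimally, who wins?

Nim-sum: 2 ⊕ 21 ⊕ 1 ⊕ 21 ⊕ 15 = 12.
The nim-sum is 12 ≠ 0, so this is an N-position: the player to move can win; Ari has a winning move.

Ari wins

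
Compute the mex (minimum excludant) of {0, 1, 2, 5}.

3

The values 0, 1, 2 are all present; 3 is the first non-negative integer missing from the set.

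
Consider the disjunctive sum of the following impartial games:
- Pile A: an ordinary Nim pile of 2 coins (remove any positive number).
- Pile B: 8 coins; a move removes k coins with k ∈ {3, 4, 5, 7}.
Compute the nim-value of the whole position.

0

Pile A is a plain Nim pile of size 2, so its Grundy value is 2.
Grundy values for pile B (subtraction set {3, 4, 5, 7}):
g(0) = mex{} = 0
g(1) = mex{} = 0
g(2) = mex{} = 0
g(3) = mex{0} = 1
g(4) = mex{0} = 1
g(5) = mex{0} = 1
g(6) = mex{0,1} = 2
g(7) = mex{0,1} = 2
g(8) = mex{0,1} = 2
So g(8) = 2.
The value of a disjunctive sum is the nim-sum of the parts.
Combined value = 2 XOR 2 = 0.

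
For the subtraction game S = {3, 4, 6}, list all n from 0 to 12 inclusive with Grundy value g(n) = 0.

Build the Grundy sequence with g(k) = mex{g(k−s) : s ∈ {3, 4, 6}, s ≤ k}:
k:     0  1  2  3  4  5  6  7  8  9 10 11 12
g(k):  0  0  0  1  1  1  2  2  2  0  0  0  1
The P-positions (g = 0) in 0..12 are 0, 1, 2, 9, 10, 11.

0, 1, 2, 9, 10, 11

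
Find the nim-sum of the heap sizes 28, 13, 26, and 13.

6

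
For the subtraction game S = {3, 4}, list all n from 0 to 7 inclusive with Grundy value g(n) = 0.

0, 1, 2, 7

Grundy values for subtraction set {3, 4}:
k:     0  1  2  3  4  5  6  7
g(k):  0  0  0  1  1  1  2  0
The P-positions (g = 0) in 0..7 are 0, 1, 2, 7.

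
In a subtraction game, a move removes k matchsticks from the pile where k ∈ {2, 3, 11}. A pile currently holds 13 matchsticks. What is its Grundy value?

Grundy values for subtraction set {2, 3, 11}:
g(0) = mex{} = 0
g(1) = mex{} = 0
g(2) = mex{0} = 1
g(3) = mex{0} = 1
g(4) = mex{0,1} = 2
g(5) = mex{1} = 0
g(6) = mex{1,2} = 0
g(7) = mex{0,2} = 1
g(8) = mex{0} = 1
g(9) = mex{0,1} = 2
g(10) = mex{1} = 0
g(11) = mex{0,1,2} = 3
g(12) = mex{0,2} = 1
g(13) = mex{0,1,3} = 2
So g(13) = 2.

2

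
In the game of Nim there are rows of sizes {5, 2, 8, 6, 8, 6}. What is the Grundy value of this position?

Nim-sum: 5 ^ 2 ^ 8 ^ 6 ^ 8 ^ 6 = 7.

7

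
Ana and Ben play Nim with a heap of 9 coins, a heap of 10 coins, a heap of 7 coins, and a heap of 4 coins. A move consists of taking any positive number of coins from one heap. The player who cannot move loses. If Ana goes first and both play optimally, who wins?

Nim-sum: 9 ⊕ 10 ⊕ 7 ⊕ 4 = 0.
The nim-sum is 0, so this is a P-position: the player to move is in a losing position under optimal play; Ana is about to move from it and so loses — Ben wins.

Ben wins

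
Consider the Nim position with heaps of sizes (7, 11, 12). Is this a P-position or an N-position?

In binary:
  0111  (7)
  1011  (11)
  1100  (12)
  ----
  0000  (0)
The nim-sum is 0, so this is a P-position: the player to move is in a losing position under optimal play.

P-position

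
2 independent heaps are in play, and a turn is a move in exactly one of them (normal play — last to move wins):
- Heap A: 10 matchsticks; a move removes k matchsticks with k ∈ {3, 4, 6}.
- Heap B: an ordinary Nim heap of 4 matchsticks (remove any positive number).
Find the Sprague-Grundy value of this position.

Build the Grundy sequence for heap A with g(k) = mex{g(k−s) : s ∈ {3, 4, 6}, s ≤ k}:
g(0) = mex{} = 0
g(1) = mex{} = 0
g(2) = mex{} = 0
g(3) = mex{0} = 1
g(4) = mex{0} = 1
g(5) = mex{0} = 1
g(6) = mex{0,1} = 2
g(7) = mex{0,1} = 2
g(8) = mex{0,1} = 2
g(9) = mex{1,2} = 0
g(10) = mex{1,2} = 0
So g(10) = 0.
Heap B is a plain Nim heap of size 4, so its Grundy value is 4.
The value of a disjunctive sum is the nim-sum of the parts.
Combined value = 0 XOR 4 = 4.

4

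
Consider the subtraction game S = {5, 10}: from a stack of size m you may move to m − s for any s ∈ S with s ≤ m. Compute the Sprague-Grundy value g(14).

2

Grundy values for subtraction set {5, 10}:
g(0) = mex{} = 0
g(1) = mex{} = 0
g(2) = mex{} = 0
g(3) = mex{} = 0
g(4) = mex{} = 0
g(5) = mex{0} = 1
g(6) = mex{0} = 1
g(7) = mex{0} = 1
g(8) = mex{0} = 1
g(9) = mex{0} = 1
g(10) = mex{0,1} = 2
g(11) = mex{0,1} = 2
g(12) = mex{0,1} = 2
g(13) = mex{0,1} = 2
g(14) = mex{0,1} = 2
So g(14) = 2.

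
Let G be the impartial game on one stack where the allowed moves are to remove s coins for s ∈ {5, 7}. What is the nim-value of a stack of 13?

Build the Grundy sequence with g(k) = mex{g(k−s) : s ∈ {5, 7}, s ≤ k}:
g(0) = mex{} = 0
g(1) = mex{} = 0
g(2) = mex{} = 0
g(3) = mex{} = 0
g(4) = mex{} = 0
g(5) = mex{0} = 1
g(6) = mex{0} = 1
g(7) = mex{0} = 1
g(8) = mex{0} = 1
g(9) = mex{0} = 1
g(10) = mex{0,1} = 2
g(11) = mex{0,1} = 2
g(12) = mex{1} = 0
g(13) = mex{1} = 0
So g(13) = 0.

0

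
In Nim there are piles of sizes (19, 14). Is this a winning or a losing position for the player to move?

Write each in binary and XOR column by column:
  10011  (19)
  01110  (14)
  -----
  11101  (29)
The nim-sum is 29 ≠ 0, so this is an N-position: the player to move can win.

Winning position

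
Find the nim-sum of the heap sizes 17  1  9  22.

15

Nim-sum: 17 XOR 1 XOR 9 XOR 22 = 15.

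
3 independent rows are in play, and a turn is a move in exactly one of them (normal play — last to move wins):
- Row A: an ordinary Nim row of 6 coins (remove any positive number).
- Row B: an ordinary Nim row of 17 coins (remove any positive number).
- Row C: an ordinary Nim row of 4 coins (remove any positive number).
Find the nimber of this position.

Row A is a plain Nim row of size 6, so its Grundy value is 6.
Row B is a plain Nim row of size 17, so its Grundy value is 17.
Row C is a plain Nim row of size 4, so its Grundy value is 4.
By the Sprague-Grundy theorem, the Grundy value of a sum of independent games is the XOR of the component values.
Combined value = 6 ⊕ 17 ⊕ 4 = 19.

19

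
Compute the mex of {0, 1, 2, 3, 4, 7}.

The values 0, 1, 2, 3, 4 are all present; 5 is the first non-negative integer missing from the set.

5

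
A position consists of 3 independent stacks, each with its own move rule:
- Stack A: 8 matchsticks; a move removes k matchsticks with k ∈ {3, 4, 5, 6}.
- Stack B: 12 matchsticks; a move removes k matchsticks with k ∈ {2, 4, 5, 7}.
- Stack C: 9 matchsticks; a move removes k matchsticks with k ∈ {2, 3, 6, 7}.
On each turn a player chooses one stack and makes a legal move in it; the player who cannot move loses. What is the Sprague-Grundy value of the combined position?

3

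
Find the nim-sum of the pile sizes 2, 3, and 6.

7

Write each in binary and XOR column by column:
  010  (2)
  011  (3)
  110  (6)
  ---
  111  (7)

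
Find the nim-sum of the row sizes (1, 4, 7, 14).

12

Bitwise XOR of the heap sizes:
  0001  (1)
  0100  (4)
  0111  (7)
  1110  (14)
  ----
  1100  (12)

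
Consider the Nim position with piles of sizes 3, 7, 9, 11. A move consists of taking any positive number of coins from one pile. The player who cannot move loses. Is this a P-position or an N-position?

N-position

Write each in binary and XOR column by column:
  0011  (3)
  0111  (7)
  1001  (9)
  1011  (11)
  ----
  0110  (6)
The nim-sum is 6 ≠ 0, so this is an N-position: the player to move can win.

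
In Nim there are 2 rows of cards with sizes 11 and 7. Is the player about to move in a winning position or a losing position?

In binary:
  1011  (11)
  0111  (7)
  ----
  1100  (12)
The nim-sum is 12 ≠ 0, so this is an N-position: the player to move can win.

Winning position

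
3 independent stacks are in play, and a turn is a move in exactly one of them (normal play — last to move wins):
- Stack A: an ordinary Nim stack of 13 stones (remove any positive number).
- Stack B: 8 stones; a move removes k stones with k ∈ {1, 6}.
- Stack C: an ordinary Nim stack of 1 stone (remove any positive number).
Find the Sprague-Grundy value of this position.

13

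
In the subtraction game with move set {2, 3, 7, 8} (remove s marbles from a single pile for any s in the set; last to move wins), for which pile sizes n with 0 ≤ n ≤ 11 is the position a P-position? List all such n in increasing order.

0, 1, 5, 6, 10, 11

Grundy values for subtraction set {2, 3, 7, 8}:
k:     0  1  2  3  4  5  6  7  8  9 10 11
g(k):  0  0  1  1  2  0  0  1  1  2  0  0
The P-positions (g = 0) in 0..11 are 0, 1, 5, 6, 10, 11.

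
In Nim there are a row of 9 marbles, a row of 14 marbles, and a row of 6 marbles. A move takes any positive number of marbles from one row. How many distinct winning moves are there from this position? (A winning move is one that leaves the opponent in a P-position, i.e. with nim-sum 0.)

Compute the nim-sum pairwise:
9 XOR 14 = 7
7 XOR 6 = 1
The overall nim-sum is X = 1. A row of size p has a winning move iff p XOR X < p (reduce it to p XOR X).
  9: 9 XOR 1 = 8 < 9 — winning move (to 8).
  14: 14 XOR 1 = 15 ≥ 14 — no move.
  6: 6 XOR 1 = 7 ≥ 6 — no move.
That gives 1 winning move.

1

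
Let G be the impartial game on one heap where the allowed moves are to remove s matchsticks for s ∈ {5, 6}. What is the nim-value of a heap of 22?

0

Grundy values for subtraction set {5, 6}:
k:     0  1  2  3  4  5  6  7  8  9 10 11 12 13 14 15 16 17 18 19 20 21 22
g(k):  0  0  0  0  0  1  1  1  1  1  2  0  0  0  0  0  1  1  1  1  1  2  0
So g(22) = 0.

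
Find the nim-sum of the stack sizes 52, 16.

36

Nim-sum: 52 XOR 16 = 36.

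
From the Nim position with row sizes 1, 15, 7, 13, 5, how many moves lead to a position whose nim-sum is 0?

5

Nim-sum: 1 ^ 15 ^ 7 ^ 13 ^ 5 = 1.
The overall nim-sum is X = 1. A row of size p has a winning move iff p XOR X < p (reduce it to p XOR X).
  1: 1 XOR 1 = 0 < 1 — winning move (to 0).
  15: 15 XOR 1 = 14 < 15 — winning move (to 14).
  7: 7 XOR 1 = 6 < 7 — winning move (to 6).
  13: 13 XOR 1 = 12 < 13 — winning move (to 12).
  5: 5 XOR 1 = 4 < 5 — winning move (to 4).
That gives 5 winning moves.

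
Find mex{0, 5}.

1

0 is in the set but 1 is not, so the mex is 1.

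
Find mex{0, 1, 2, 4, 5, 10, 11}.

3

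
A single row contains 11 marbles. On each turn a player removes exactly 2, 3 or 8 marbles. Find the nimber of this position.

0

Build the Grundy sequence with g(k) = mex{g(k−s) : s ∈ {2, 3, 8}, s ≤ k}:
g(0) = mex{} = 0
g(1) = mex{} = 0
g(2) = mex{0} = 1
g(3) = mex{0} = 1
g(4) = mex{0,1} = 2
g(5) = mex{1} = 0
g(6) = mex{1,2} = 0
g(7) = mex{0,2} = 1
g(8) = mex{0} = 1
g(9) = mex{0,1} = 2
g(10) = mex{1} = 0
g(11) = mex{1,2} = 0
So g(11) = 0.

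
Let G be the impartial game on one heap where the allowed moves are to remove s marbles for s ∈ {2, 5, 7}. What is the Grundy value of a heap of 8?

2

Build the Grundy sequence with g(k) = mex{g(k−s) : s ∈ {2, 5, 7}, s ≤ k}:
k:     0  1  2  3  4  5  6  7  8
g(k):  0  0  1  1  0  2  1  3  2
So g(8) = 2.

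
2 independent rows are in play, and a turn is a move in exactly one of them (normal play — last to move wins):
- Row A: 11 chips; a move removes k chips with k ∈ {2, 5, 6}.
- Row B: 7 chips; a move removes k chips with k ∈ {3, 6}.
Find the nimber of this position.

2

For row A, compute g(0), g(1), … with moves {2, 5, 6}:
k:     0  1  2  3  4  5  6  7  8  9 10 11
g(k):  0  0  1  1  0  2  1  3  0  2  1  0
So g(11) = 0.
Grundy values for row B (subtraction set {3, 6}):
k:     0  1  2  3  4  5  6  7
g(k):  0  0  0  1  1  1  2  2
So g(7) = 2.
The value of a disjunctive sum is the nim-sum of the parts.
Combined value = 0 XOR 2 = 2.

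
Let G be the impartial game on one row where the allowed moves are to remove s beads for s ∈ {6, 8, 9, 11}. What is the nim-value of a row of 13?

Compute g(0), g(1), … for moves {6, 8, 9, 11}:
g(0) = mex{} = 0
g(1) = mex{} = 0
g(2) = mex{} = 0
g(3) = mex{} = 0
g(4) = mex{} = 0
g(5) = mex{} = 0
g(6) = mex{0} = 1
g(7) = mex{0} = 1
g(8) = mex{0} = 1
g(9) = mex{0} = 1
g(10) = mex{0} = 1
g(11) = mex{0} = 1
g(12) = mex{0,1} = 2
g(13) = mex{0,1} = 2
So g(13) = 2.

2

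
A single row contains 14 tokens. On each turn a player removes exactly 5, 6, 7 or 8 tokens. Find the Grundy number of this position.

Compute g(0), g(1), … for moves {5, 6, 7, 8}:
g(0) = mex{} = 0
g(1) = mex{} = 0
g(2) = mex{} = 0
g(3) = mex{} = 0
g(4) = mex{} = 0
g(5) = mex{0} = 1
g(6) = mex{0} = 1
g(7) = mex{0} = 1
g(8) = mex{0} = 1
g(9) = mex{0} = 1
g(10) = mex{0,1} = 2
g(11) = mex{0,1} = 2
g(12) = mex{0,1} = 2
g(13) = mex{1} = 0
g(14) = mex{1} = 0
So g(14) = 0.

0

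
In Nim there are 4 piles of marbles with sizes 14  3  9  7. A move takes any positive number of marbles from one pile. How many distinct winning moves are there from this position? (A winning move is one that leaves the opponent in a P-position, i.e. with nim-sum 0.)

3

Nim-sum: 14 XOR 3 XOR 9 XOR 7 = 3.
The overall nim-sum is X = 3. A pile of size p has a winning move iff p XOR X < p (reduce it to p XOR X).
  14: 14 XOR 3 = 13 < 14 — winning move (to 13).
  3: 3 XOR 3 = 0 < 3 — winning move (to 0).
  9: 9 XOR 3 = 10 ≥ 9 — no move.
  7: 7 XOR 3 = 4 < 7 — winning move (to 4).
That gives 3 winning moves.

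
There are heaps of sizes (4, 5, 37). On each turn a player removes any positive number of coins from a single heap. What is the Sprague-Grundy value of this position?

36

Compute the nim-sum pairwise:
4 ⊕ 5 = 1
1 ⊕ 37 = 36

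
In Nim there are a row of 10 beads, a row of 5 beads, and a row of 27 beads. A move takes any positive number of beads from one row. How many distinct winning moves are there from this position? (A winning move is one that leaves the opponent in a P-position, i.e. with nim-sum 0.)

1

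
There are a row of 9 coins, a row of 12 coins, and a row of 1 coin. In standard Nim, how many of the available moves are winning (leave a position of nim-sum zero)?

1

Nim-sum: 9 XOR 12 XOR 1 = 4.
The overall nim-sum is X = 4. A row of size p has a winning move iff p XOR X < p (reduce it to p XOR X).
  9: 9 XOR 4 = 13 ≥ 9 — no move.
  12: 12 XOR 4 = 8 < 12 — winning move (to 8).
  1: 1 XOR 4 = 5 ≥ 1 — no move.
That gives 1 winning move.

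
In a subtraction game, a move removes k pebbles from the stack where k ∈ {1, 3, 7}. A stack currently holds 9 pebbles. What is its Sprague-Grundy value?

1

Grundy values for subtraction set {1, 3, 7}:
k:     0  1  2  3  4  5  6  7  8  9
g(k):  0  1  0  1  0  1  0  1  0  1
So g(9) = 1.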